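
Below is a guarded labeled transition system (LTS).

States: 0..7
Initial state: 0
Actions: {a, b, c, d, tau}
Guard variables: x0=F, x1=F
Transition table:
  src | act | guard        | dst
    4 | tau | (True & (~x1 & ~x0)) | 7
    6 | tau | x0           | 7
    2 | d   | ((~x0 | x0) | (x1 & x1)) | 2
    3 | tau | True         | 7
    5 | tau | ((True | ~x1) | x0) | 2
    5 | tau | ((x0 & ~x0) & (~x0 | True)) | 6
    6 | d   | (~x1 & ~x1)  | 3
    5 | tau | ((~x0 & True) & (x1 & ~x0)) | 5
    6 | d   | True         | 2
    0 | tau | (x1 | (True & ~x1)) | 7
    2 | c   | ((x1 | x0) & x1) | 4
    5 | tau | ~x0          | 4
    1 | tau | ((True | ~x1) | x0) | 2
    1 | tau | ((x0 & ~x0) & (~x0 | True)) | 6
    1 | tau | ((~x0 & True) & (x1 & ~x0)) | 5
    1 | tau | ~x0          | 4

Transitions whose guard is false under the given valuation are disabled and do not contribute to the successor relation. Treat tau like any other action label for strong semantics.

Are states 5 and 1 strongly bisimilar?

Answer: BISIMILAR

Trace:
Bisimulation quotient by refinement:
  P[0] = {{0,1,2,3,4,5,6,7}}
  P[1] = {{0,1,3,4,5},{2,6},{7}}
  P[2] = {{0,3,4},{1,5},{2},{6},{7}}
5 equivalence class(es) (converged in 3)
5∈{1,5}, 1∈{1,5}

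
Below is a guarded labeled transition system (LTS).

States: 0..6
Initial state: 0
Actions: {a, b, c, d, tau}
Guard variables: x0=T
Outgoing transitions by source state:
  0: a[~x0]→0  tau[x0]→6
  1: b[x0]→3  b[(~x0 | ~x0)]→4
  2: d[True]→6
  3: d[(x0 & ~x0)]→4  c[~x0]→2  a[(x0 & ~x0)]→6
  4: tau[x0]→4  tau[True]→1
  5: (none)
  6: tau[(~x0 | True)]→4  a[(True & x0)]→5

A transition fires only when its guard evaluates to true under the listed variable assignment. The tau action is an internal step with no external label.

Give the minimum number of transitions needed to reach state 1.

Answer: 3

Analysis:
Breadth-first toward 1:
  Layer 0: {0}
  Layer 1: {6}
  Layer 2: {4,5}
  Layer 3: {1}
first hit 1 at d=3 via tau·tau·tau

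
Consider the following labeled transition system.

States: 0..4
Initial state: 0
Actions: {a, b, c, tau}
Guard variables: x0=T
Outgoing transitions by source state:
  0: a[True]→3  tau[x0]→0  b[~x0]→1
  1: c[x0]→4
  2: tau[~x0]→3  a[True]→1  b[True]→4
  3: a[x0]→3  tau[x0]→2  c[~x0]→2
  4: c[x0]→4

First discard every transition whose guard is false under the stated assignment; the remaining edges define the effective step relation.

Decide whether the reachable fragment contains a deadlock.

Reachable = {0,1,2,3,4}
  0: a→3  tau→0  [2 out]
  1: c→4  [1 out]
  2: a→1  b→4  [2 out]
  3: a→3  tau→2  [2 out]
  4: c→4  [1 out]

Answer: DEADLOCK-FREE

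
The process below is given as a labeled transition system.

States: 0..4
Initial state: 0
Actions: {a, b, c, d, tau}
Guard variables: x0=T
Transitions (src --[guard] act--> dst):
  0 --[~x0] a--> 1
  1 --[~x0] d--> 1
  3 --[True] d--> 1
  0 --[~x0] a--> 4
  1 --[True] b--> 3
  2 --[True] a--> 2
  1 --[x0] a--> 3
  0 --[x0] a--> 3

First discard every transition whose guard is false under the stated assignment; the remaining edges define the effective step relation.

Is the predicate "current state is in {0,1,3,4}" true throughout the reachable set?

Safe = {0,1,3,4}
R = {0,1,3}
  0: ✓
  1: ✓
  3: ✓

Answer: INVARIANT HOLDS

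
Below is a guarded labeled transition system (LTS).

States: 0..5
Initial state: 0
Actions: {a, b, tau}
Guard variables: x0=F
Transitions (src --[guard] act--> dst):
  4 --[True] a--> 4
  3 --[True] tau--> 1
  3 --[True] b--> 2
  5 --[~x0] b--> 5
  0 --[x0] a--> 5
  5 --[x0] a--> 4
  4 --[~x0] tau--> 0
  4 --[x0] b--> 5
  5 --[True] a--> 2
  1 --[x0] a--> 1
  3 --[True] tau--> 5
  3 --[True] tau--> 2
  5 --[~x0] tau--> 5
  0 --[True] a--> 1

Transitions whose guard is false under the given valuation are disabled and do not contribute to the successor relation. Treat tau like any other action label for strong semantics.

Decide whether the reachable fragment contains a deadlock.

R = {0,1}
  0: a→1  [1 out]
  1: ∅  [no exit]
trace reaching 1: a

Answer: DEADLOCK at state 1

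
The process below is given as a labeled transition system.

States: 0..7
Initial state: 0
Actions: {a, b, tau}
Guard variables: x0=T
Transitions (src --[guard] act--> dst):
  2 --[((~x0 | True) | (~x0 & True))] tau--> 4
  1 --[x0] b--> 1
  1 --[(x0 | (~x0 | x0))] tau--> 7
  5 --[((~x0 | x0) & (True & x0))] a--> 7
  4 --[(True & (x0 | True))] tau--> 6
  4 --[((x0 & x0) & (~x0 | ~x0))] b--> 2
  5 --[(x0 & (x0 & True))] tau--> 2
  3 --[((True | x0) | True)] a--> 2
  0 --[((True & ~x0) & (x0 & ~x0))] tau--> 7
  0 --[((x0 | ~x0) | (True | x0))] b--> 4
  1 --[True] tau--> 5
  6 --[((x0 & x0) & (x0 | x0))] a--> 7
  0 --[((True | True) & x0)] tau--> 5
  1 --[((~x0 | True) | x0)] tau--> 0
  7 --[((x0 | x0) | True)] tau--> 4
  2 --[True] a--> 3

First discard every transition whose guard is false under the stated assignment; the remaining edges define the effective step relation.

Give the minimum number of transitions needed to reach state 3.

Layered search for 3:
  depth 0: {0}
  depth 1: {4,5}
  depth 2: {2,6,7}
  depth 3: {3}
3 enters at depth 3; path tau·tau·a

Answer: 3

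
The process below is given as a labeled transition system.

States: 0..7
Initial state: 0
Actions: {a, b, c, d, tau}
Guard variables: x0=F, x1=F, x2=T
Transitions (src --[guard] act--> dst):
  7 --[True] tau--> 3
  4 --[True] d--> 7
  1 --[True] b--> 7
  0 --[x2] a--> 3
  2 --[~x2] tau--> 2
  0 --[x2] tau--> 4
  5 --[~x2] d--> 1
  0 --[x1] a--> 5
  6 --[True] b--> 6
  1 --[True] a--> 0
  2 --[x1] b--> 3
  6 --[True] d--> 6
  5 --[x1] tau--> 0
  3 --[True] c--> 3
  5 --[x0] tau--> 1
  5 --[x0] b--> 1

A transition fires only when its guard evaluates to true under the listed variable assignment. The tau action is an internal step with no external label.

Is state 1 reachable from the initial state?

Answer: UNREACHABLE

Analysis:
After dropping false guards: 9 live edges.
depth 0: {0}
depth 1: {3,4}  total {0,3,4}
depth 2: {7}  total {0,3,4,7}
Reachable = {0,3,4,7}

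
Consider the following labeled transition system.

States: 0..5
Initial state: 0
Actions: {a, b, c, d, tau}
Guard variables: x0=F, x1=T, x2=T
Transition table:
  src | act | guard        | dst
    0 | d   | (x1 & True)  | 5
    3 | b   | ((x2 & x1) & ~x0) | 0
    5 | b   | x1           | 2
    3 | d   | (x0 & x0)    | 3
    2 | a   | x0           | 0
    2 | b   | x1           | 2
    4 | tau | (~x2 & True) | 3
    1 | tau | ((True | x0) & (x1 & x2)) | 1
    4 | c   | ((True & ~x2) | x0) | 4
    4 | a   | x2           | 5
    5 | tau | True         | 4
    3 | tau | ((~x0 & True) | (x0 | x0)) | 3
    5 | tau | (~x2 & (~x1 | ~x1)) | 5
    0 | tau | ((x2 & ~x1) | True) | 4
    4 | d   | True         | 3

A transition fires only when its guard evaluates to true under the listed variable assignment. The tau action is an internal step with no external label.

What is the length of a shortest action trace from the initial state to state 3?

Layered search for 3:
  L0 = {0}
  L1 = {4,5}
  L2 = {2,3}
depth(3)=2, e.g. tau·d

Answer: 2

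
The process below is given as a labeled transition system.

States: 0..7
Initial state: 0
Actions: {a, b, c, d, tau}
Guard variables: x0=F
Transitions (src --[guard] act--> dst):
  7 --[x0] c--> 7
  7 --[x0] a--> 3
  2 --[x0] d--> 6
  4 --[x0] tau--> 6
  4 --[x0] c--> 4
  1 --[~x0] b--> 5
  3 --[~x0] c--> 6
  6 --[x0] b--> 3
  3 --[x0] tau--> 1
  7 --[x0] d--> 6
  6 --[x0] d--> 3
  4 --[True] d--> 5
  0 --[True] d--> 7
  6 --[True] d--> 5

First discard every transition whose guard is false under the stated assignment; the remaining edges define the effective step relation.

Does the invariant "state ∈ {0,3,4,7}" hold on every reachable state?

Safe = {0,3,4,7}
Reachable = {0,7}
  0: safe
  7: safe

Answer: INVARIANT HOLDS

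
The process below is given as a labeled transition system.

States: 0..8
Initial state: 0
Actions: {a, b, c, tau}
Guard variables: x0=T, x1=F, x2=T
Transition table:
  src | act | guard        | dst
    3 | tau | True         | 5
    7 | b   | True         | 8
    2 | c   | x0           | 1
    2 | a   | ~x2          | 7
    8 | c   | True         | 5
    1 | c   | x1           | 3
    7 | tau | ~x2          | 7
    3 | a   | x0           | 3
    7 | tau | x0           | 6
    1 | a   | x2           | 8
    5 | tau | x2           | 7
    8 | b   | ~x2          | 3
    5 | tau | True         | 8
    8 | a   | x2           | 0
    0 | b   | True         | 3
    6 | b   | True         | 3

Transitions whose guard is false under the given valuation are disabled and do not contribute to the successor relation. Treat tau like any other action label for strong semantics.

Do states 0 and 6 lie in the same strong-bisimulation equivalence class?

Answer: BISIMILAR

Working:
Compute ~ classes (split until stable):
  P[0] = {{0,1,2,3,4,5,6,7,8}}
  P[1] = {{0,6},{1},{2},{3},{4},{5},{7},{8}}
Fixed point at round 2; 8 class(es).
class of 0: {0,6}; class of 6: {0,6}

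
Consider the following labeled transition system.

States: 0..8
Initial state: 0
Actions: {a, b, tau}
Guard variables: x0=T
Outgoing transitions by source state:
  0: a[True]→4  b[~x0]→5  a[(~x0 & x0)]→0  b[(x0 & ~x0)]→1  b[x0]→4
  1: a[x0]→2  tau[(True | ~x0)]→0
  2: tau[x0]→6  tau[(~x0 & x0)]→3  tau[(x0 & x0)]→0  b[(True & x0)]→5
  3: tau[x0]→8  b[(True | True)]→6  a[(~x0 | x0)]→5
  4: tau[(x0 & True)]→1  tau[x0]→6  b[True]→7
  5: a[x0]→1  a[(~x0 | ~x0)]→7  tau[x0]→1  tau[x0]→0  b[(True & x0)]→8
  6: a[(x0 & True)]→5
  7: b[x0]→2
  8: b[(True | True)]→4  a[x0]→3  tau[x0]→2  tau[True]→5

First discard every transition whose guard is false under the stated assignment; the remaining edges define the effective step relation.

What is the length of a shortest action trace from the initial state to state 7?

Answer: 2

Analysis:
Breadth-first toward 7:
  L0 = {0}
  L1 = {4}
  L2 = {1,6,7}
depth(7)=2, e.g. a·b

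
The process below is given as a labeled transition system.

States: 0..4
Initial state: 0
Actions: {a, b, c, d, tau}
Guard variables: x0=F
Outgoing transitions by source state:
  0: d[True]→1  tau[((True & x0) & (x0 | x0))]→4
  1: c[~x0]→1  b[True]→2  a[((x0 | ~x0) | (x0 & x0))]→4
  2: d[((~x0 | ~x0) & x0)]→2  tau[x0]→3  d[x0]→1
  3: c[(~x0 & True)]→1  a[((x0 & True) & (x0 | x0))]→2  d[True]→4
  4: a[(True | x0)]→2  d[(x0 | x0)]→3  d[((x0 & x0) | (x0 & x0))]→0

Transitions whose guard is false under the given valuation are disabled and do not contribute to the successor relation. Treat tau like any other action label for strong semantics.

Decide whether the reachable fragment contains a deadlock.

Answer: DEADLOCK at state 2

Working:
Reachable = {0,1,2,4}
  0: d→1  [deg 1]
  1: a→4  b→2  c→1  [deg 3]
  2: ∅  [STUCK]
  4: a→2  [deg 1]
witness 2: d·b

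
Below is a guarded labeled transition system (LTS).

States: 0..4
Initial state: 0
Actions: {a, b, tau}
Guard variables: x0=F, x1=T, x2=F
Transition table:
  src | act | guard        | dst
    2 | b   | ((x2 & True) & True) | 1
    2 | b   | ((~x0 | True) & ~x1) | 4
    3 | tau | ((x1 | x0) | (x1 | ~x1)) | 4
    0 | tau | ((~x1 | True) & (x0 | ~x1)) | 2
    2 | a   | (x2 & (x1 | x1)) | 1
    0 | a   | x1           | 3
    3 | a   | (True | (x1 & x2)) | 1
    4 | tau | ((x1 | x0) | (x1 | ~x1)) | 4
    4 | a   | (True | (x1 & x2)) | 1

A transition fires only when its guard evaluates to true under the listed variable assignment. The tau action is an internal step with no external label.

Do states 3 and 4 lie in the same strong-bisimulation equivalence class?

Compute ~ classes (split until stable):
  P[0] = {{0,1,2,3,4}}
  P[1] = {{0},{1,2},{3,4}}
Fixed point at round 2; 3 class(es).
[3]={3,4}  [4]={3,4}

Answer: BISIMILAR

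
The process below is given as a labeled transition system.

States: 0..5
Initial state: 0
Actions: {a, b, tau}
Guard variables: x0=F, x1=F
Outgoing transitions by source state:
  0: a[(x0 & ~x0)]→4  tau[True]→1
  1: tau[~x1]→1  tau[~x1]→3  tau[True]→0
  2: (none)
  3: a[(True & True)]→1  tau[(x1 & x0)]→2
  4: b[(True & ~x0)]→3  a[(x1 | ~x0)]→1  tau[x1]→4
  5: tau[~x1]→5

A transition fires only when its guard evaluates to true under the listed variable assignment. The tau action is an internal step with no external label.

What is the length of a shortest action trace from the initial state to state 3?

BFS to 3:
  depth 0: {0}
  depth 1: {1}
  depth 2: {3}
first hit 3 at d=2 via tau·tau

Answer: 2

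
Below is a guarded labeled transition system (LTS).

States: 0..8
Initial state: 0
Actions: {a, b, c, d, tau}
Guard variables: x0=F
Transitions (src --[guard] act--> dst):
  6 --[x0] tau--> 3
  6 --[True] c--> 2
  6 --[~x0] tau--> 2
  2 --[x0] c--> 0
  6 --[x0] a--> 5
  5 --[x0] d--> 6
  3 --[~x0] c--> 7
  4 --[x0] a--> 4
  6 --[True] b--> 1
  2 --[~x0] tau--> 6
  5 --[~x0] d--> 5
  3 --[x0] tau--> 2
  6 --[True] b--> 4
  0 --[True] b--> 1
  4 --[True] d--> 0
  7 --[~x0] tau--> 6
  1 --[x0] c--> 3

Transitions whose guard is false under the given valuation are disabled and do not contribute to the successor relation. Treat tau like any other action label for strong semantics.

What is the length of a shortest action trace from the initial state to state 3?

Answer: UNREACHABLE

Analysis:
BFS to 3:
  Layer 0: {0}
  Layer 1: {1}
3 never appears.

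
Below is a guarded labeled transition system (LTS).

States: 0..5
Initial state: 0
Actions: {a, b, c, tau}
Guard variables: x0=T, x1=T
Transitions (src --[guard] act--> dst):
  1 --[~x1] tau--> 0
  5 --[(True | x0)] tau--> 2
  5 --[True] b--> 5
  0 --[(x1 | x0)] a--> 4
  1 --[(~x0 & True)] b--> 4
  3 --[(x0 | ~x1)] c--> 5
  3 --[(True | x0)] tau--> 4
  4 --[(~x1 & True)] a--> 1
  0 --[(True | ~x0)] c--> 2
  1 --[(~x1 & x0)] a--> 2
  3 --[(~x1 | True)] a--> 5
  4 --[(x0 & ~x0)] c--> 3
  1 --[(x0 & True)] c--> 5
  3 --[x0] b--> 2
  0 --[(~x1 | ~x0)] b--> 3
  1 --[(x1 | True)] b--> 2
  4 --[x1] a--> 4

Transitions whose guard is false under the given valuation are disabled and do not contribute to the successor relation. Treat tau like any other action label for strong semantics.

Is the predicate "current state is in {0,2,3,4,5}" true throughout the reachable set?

Allowed set {0,2,3,4,5}
Reach set: {0,2,4}
  0: safe
  2: safe
  4: safe

Answer: INVARIANT HOLDS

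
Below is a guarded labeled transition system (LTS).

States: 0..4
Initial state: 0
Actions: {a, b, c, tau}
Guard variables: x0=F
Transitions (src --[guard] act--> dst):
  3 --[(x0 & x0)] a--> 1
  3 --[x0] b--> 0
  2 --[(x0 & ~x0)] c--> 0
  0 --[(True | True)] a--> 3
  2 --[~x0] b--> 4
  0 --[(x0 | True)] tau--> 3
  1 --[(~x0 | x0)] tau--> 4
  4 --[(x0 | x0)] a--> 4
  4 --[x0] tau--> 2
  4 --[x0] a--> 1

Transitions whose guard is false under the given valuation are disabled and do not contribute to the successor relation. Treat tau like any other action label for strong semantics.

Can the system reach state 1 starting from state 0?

Answer: UNREACHABLE

Trace:
Guard filter leaves 4 enabled edge(s).
Layer 0: {0}
Layer 1: {3}  total {0,3}
Reachable = {0,3}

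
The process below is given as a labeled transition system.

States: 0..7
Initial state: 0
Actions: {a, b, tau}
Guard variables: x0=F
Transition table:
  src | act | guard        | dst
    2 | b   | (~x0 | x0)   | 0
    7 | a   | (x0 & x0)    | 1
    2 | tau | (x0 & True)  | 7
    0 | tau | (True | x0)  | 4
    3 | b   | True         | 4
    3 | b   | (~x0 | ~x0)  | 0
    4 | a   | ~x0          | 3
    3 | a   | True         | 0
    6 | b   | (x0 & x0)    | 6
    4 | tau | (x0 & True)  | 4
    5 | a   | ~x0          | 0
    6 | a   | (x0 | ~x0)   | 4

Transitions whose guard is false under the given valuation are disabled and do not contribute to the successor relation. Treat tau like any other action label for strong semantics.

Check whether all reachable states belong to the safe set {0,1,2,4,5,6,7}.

Allowed set {0,1,2,4,5,6,7}
Reachable = {0,3,4}
  0: safe
  3: outside
  4: safe
witness against invariant: tau·a → 3

Answer: INVARIANT VIOLATED at state 3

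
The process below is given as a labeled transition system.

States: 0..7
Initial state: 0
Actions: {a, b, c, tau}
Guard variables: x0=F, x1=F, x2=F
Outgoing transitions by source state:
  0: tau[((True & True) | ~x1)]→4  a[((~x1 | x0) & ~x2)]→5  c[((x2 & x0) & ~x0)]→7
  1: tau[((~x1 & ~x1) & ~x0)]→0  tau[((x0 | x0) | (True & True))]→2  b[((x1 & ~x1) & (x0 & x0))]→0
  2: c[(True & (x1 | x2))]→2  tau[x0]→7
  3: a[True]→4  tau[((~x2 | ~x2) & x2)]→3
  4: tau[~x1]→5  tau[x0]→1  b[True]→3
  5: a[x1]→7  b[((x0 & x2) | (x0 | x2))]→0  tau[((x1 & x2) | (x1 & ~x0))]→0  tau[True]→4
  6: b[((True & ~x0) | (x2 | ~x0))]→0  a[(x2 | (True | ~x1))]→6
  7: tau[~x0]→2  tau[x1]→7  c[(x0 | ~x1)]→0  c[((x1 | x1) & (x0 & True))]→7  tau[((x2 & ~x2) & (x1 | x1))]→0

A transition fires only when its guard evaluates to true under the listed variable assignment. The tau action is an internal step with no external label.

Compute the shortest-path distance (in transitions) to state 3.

Breadth-first toward 3:
  L0 = {0}
  L1 = {4,5}
  L2 = {3}
depth(3)=2, e.g. tau·b

Answer: 2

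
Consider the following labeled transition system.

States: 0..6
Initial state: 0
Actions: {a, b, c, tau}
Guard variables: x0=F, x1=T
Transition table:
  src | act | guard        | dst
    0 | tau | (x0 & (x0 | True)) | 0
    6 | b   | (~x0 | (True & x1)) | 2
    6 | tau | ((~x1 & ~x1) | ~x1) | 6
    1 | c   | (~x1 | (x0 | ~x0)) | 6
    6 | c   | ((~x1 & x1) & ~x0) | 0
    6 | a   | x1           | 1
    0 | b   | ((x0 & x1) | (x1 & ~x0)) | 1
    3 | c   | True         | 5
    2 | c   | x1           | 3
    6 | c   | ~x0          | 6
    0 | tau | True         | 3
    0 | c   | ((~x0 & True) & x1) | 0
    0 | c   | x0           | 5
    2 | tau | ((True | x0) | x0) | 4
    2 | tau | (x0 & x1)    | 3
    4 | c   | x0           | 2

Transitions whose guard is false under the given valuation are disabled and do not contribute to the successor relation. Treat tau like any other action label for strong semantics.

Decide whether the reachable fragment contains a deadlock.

Answer: DEADLOCK at state 4

Working:
Reachable = {0,1,2,3,4,5,6}
  0: b→1  c→0  tau→3  [deg 3]
  1: c→6  [deg 1]
  2: c→3  tau→4  [deg 2]
  3: c→5  [deg 1]
  4: ∅  [no exit]
  5: ∅  [no exit]
  6: a→1  b→2  c→6  [deg 3]
trace reaching 4: b·c·b·tau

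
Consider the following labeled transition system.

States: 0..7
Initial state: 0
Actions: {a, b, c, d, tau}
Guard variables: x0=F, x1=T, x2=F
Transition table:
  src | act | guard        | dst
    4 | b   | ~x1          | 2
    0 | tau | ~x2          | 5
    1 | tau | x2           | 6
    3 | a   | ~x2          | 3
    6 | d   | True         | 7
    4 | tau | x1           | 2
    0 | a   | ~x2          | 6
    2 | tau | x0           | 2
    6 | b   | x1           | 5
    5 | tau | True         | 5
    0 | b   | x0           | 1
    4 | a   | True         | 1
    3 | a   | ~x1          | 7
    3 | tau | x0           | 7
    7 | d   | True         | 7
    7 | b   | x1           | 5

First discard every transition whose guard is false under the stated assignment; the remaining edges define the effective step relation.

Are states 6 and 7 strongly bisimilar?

Answer: BISIMILAR

Working:
Bisimulation quotient by refinement:
  π0 = {{0,1,2,3,4,5,6,7}}
  π1 = {{0,4},{1,2},{3},{5},{6,7}}
  π2 = {{0},{1,2},{3},{4},{5},{6,7}}
6 equivalence class(es) (converged in 3)
class of 6: {6,7}; class of 7: {6,7}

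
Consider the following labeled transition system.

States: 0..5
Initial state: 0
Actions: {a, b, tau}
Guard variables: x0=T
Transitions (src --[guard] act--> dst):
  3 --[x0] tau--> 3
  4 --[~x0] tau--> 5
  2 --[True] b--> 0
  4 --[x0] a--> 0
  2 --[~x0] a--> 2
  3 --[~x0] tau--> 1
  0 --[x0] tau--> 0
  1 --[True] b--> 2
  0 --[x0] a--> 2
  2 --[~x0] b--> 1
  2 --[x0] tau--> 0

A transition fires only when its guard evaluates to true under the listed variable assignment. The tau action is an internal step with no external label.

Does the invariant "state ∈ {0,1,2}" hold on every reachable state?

Inv-set: {0,1,2}
Reachable = {0,2}
  0: safe
  2: safe

Answer: INVARIANT HOLDS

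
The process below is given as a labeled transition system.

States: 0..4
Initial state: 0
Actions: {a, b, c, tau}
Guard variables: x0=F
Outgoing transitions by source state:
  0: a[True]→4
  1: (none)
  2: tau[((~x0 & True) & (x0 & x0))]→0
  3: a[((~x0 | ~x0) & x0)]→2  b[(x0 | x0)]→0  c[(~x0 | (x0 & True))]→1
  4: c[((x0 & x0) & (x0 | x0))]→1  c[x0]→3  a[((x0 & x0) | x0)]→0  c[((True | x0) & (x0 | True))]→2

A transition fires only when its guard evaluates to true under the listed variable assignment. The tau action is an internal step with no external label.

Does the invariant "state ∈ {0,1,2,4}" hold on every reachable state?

Safe = {0,1,2,4}
Reachable = {0,2,4}
  0: safe
  2: safe
  4: safe

Answer: INVARIANT HOLDS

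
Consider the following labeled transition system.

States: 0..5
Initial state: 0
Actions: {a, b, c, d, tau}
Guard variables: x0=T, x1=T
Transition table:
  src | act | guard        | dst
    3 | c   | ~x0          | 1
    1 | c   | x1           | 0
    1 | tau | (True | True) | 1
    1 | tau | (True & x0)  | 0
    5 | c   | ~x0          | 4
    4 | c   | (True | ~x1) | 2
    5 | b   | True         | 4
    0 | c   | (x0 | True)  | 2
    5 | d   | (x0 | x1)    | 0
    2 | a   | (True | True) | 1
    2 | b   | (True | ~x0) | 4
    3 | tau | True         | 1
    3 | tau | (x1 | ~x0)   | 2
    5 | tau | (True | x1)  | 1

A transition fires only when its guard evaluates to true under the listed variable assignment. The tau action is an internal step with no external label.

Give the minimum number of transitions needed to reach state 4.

Answer: 2

Trace:
Layered search for 4:
  depth 0: {0}
  depth 1: {2}
  depth 2: {1,4}
first hit 4 at d=2 via c·b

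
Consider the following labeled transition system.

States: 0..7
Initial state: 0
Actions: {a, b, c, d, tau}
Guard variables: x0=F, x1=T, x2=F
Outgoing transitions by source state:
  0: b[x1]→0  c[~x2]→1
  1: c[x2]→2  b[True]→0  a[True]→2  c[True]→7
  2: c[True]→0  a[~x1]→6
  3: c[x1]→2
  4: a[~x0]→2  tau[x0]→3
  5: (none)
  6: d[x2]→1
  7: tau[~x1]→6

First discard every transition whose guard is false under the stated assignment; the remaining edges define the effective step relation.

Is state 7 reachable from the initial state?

Answer: REACHABLE

Analysis:
8 transition(s) survive guard evaluation.
Layer 0: {0}
Layer 1: {1}  total {0,1}
Layer 2: {2,7}  total {0,1,2,7}
R = {0,1,2,7}
Path to 7: c·c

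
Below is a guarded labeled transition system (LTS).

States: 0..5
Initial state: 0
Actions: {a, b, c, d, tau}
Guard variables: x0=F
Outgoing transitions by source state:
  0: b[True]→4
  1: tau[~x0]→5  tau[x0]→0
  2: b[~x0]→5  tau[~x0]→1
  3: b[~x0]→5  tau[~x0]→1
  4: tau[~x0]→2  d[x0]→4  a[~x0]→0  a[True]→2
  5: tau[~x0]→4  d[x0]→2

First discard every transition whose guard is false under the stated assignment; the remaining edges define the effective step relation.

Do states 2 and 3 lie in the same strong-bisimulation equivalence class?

Answer: BISIMILAR

Trace:
Bisimulation quotient by refinement:
  π0 = {{0,1,2,3,4,5}}
  π1 = {{0},{1,5},{2,3},{4}}
  π2 = {{0},{1},{2,3},{4},{5}}
Fixed point at round 3; 5 class(es).
2∈{2,3}, 3∈{2,3}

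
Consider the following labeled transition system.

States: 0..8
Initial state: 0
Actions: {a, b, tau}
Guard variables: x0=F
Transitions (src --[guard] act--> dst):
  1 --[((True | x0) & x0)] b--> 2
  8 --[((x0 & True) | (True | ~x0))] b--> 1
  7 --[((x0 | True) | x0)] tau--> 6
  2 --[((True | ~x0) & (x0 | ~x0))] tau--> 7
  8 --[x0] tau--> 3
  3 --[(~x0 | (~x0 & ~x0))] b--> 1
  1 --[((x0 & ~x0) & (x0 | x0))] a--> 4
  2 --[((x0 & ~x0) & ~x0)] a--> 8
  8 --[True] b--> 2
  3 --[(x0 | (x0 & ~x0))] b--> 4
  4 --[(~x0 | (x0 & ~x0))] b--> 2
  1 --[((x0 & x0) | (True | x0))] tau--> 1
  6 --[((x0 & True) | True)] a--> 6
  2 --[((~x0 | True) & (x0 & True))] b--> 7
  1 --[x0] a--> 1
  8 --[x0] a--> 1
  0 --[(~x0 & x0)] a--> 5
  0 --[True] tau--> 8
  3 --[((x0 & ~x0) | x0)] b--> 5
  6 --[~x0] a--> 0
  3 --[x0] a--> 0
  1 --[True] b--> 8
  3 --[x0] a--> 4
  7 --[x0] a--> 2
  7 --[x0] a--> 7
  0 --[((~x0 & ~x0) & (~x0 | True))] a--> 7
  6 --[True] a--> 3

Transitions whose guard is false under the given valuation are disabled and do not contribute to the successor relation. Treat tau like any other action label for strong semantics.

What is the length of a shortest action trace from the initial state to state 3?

Answer: 3

Analysis:
Layered search for 3:
  depth 0: {0}
  depth 1: {7,8}
  depth 2: {1,2,6}
  depth 3: {3}
first hit 3 at d=3 via a·tau·a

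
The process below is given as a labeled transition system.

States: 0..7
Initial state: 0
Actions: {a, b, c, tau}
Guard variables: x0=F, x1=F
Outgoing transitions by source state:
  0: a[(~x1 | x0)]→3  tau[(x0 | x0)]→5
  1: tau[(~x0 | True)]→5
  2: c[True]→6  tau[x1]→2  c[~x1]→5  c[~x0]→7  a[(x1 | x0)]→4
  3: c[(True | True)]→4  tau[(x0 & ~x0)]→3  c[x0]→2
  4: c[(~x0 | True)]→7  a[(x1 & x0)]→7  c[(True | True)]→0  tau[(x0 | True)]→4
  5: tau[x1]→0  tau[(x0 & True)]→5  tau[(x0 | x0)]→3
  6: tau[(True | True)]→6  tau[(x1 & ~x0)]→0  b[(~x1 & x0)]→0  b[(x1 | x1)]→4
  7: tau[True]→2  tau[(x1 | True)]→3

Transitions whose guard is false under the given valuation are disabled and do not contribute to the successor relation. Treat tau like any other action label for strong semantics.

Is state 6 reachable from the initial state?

Answer: REACHABLE

Analysis:
After dropping false guards: 12 live edges.
L0 = {0}
L1 = {3}  cumulative {0,3}
L2 = {4}  cumulative {0,3,4}
L3 = {7}  cumulative {0,3,4,7}
L4 = {2}  cumulative {0,2,3,4,7}
L5 = {5,6}  cumulative {0,2,3,4,5,6,7}
Reach set: {0,2,3,4,5,6,7}
Path to 6: a·c·c·tau·c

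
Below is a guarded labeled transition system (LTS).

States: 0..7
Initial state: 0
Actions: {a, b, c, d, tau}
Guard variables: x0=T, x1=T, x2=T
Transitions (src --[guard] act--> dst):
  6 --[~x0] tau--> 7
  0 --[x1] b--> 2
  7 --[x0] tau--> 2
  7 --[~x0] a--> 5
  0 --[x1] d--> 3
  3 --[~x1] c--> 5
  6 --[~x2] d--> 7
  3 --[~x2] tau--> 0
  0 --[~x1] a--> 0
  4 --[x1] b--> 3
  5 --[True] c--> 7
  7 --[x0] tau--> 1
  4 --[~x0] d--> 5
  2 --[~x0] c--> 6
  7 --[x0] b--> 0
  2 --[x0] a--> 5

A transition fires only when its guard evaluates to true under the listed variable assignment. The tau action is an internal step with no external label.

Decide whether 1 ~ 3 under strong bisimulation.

Answer: BISIMILAR

Working:
Refine partition for ~:
  P[0] = {{0,1,2,3,4,5,6,7}}
  P[1] = {{0},{1,3,6},{2},{4},{5},{7}}
stable after 2 split(s): 6 block(s)
1∈{1,3,6}, 3∈{1,3,6}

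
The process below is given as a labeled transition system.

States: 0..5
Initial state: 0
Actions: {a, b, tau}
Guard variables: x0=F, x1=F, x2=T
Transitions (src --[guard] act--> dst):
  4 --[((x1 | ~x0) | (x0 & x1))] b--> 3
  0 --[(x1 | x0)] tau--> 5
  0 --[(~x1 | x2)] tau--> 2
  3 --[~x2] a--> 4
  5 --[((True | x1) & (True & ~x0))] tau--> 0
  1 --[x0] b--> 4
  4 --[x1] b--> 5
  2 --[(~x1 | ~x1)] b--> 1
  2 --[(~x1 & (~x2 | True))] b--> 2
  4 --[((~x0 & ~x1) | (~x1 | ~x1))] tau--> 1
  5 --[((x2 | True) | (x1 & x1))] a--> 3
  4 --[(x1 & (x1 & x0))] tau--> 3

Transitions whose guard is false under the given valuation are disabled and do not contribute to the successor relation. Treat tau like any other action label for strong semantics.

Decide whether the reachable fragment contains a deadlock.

Reachable = {0,1,2}
  0: tau→2  [deg 1]
  1: ∅  [STUCK]
  2: b→1  b→2  [deg 2]
Path to 1: tau·b

Answer: DEADLOCK at state 1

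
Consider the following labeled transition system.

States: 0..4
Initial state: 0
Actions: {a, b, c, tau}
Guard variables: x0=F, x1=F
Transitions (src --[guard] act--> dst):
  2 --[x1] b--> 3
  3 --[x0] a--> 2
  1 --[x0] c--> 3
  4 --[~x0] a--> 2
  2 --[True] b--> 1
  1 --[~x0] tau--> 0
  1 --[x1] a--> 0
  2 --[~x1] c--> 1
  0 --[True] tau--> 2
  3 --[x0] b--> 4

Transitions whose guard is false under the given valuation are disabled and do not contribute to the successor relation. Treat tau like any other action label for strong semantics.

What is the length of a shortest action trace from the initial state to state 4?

Answer: UNREACHABLE

Working:
Breadth-first toward 4:
  L0 = {0}
  L1 = {2}
  L2 = {1}
4 never appears.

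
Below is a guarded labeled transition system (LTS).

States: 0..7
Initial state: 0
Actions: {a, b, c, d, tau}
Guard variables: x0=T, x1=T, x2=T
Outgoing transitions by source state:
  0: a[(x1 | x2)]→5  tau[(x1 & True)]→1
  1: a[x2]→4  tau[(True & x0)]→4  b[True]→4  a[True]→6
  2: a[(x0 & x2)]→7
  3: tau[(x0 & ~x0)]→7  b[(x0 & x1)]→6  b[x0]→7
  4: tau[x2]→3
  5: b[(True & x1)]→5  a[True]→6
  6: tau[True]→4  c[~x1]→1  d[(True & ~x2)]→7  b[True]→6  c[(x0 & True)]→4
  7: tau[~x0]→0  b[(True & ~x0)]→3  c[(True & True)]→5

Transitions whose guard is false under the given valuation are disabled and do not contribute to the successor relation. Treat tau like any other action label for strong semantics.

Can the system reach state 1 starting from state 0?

Guard filter leaves 16 enabled edge(s).
L0 = {0}
L1 = {1,5}  total {0,1,5}
L2 = {4,6}  total {0,1,4,5,6}
L3 = {3}  total {0,1,3,4,5,6}
L4 = {7}  total {0,1,3,4,5,6,7}
Reach set: {0,1,3,4,5,6,7}
trace reaching 1: tau

Answer: REACHABLE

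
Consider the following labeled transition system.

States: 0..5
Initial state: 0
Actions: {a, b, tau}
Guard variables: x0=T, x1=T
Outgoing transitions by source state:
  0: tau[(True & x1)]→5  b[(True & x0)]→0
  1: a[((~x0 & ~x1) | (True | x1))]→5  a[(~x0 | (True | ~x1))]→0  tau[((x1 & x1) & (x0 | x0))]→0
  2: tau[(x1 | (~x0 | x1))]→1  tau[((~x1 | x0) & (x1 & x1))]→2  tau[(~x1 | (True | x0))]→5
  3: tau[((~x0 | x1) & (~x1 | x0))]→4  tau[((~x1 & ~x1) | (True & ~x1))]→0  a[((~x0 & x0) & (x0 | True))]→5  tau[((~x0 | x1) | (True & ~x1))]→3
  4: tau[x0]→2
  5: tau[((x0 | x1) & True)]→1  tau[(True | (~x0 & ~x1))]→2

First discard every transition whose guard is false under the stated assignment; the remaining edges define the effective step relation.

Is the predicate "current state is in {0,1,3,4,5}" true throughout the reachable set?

Answer: INVARIANT VIOLATED at state 2

Analysis:
Inv-set: {0,1,3,4,5}
Reach set: {0,1,2,5}
  0: ok
  1: ok
  2: VIOLATES
  5: ok
witness against invariant: tau·tau → 2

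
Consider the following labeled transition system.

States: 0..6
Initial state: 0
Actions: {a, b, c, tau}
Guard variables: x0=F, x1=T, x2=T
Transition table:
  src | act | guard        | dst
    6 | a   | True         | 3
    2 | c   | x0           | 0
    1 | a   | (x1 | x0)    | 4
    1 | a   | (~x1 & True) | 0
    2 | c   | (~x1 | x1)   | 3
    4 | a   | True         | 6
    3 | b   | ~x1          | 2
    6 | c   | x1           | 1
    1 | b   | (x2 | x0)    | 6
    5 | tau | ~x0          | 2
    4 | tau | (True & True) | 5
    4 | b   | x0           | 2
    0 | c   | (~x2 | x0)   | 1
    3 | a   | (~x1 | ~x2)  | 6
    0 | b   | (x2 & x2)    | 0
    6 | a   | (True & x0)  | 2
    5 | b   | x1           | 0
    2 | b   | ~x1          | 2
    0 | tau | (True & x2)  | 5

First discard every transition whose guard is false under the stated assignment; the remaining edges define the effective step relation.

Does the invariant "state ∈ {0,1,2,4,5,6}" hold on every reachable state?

Answer: INVARIANT VIOLATED at state 3

Trace:
Safe = {0,1,2,4,5,6}
R = {0,2,3,5}
  0: ✓
  2: ✓
  3: outside
  5: ✓
reach 3 via tau·tau·c — violates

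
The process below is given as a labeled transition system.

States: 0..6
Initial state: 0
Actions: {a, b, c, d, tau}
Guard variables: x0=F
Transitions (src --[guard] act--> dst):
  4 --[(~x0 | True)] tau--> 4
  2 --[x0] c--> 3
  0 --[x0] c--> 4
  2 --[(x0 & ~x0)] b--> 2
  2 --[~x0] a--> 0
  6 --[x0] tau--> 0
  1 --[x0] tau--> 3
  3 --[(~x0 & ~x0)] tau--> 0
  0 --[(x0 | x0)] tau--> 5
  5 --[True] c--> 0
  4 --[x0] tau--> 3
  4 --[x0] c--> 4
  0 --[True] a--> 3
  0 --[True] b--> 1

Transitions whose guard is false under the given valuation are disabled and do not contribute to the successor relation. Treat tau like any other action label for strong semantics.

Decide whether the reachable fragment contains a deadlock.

Answer: DEADLOCK at state 1

Analysis:
Reach set: {0,1,3}
  0: a→3  b→1  [2 exit(s)]
  1: ∅  [STUCK]
  3: tau→0  [1 exit(s)]
Path to 1: b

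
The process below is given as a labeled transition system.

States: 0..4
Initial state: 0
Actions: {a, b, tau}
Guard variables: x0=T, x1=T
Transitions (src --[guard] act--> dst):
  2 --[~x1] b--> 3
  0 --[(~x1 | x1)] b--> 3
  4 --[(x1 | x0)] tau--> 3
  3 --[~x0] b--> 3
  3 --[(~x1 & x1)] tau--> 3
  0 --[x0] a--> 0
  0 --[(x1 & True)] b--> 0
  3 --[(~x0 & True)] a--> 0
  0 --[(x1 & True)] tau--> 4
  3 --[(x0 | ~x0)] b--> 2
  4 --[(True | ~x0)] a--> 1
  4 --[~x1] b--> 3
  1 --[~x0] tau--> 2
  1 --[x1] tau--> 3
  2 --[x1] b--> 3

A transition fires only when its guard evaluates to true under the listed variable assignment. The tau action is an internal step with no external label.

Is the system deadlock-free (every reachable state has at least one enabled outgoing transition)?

Answer: DEADLOCK-FREE

Trace:
Reachable = {0,1,2,3,4}
  0: a→0  b→0  b→3  tau→4  [deg 4]
  1: tau→3  [deg 1]
  2: b→3  [deg 1]
  3: b→2  [deg 1]
  4: a→1  tau→3  [deg 2]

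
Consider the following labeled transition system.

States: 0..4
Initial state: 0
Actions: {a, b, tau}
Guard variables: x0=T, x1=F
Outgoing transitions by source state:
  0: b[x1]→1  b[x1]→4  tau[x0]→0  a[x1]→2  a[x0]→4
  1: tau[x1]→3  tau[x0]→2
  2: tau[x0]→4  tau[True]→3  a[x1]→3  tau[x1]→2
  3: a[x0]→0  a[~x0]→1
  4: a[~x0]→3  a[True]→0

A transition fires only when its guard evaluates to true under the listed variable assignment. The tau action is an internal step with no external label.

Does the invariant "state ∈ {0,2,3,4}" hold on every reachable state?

Answer: INVARIANT HOLDS

Working:
Inv-set: {0,2,3,4}
R = {0,4}
  0: safe
  4: safe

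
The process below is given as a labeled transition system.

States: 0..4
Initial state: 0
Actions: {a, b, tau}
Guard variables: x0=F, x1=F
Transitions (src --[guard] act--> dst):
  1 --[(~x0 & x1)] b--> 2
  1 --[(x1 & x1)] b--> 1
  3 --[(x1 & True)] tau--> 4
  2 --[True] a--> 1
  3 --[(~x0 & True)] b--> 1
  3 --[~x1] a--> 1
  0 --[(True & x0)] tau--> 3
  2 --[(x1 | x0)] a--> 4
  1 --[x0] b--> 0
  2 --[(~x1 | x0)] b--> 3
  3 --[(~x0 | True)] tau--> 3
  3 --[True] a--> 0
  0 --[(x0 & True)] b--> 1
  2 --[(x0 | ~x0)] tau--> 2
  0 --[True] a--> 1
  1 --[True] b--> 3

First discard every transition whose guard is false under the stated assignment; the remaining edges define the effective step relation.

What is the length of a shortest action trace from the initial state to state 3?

Answer: 2

Trace:
Breadth-first toward 3:
  L0 = {0}
  L1 = {1}
  L2 = {3}
3 enters at depth 2; path a·b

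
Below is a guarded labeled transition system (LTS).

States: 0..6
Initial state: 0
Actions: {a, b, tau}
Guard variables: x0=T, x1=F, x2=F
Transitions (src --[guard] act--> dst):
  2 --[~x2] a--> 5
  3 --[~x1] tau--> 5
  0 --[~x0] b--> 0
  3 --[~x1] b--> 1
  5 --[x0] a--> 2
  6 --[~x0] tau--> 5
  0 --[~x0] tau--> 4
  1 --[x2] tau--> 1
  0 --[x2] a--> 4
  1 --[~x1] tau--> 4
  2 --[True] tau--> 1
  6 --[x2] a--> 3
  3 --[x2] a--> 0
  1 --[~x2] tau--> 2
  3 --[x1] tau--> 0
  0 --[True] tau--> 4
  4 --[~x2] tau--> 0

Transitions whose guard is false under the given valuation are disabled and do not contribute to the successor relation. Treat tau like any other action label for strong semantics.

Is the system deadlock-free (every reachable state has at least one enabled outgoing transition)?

Reachable = {0,4}
  0: tau→4  [deg 1]
  4: tau→0  [deg 1]

Answer: DEADLOCK-FREE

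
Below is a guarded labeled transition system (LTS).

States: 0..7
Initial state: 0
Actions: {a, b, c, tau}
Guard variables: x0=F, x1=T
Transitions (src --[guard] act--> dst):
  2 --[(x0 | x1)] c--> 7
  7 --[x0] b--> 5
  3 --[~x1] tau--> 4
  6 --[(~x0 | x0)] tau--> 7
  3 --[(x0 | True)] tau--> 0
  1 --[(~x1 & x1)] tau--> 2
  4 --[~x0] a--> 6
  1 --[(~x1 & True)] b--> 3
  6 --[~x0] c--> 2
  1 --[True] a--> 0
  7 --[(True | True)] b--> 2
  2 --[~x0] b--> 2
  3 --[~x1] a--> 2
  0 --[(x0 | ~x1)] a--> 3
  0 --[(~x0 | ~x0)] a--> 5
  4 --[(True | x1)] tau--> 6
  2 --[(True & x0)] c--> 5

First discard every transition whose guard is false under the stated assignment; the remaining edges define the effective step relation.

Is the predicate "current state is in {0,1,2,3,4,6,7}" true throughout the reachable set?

Answer: INVARIANT VIOLATED at state 5

Analysis:
Allowed set {0,1,2,3,4,6,7}
Reachable = {0,5}
  0: ok
  5: VIOLATES
witness against invariant: a → 5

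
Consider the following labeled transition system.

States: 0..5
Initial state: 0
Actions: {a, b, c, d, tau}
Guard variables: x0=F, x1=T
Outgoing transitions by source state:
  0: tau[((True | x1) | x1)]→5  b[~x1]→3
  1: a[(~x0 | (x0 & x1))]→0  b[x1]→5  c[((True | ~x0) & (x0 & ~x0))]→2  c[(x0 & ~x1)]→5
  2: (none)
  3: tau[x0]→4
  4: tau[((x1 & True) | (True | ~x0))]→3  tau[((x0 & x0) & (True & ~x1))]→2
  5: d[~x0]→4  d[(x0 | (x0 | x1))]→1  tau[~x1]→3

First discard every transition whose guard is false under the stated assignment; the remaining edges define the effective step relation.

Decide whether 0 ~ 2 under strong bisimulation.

Refine partition for ~:
  round 0: {{0,1,2,3,4,5}}
  round 1: {{0,4},{1},{2,3},{5}}
  round 2: {{0},{1},{2,3},{4},{5}}
stable after 3 split(s): 5 block(s)
[0]={0}  [2]={2,3}

Answer: NOT BISIMILAR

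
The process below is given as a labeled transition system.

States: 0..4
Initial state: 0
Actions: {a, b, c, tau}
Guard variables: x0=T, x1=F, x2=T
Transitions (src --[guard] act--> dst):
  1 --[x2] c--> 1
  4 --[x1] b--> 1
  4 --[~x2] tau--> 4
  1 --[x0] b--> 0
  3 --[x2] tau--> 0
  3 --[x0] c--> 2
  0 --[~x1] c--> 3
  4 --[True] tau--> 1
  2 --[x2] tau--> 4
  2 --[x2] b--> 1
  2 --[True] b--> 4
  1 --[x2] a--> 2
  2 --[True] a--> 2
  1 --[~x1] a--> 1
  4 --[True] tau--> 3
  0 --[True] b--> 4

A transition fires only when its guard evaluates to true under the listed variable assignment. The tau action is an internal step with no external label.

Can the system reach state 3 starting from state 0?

Answer: REACHABLE

Analysis:
Guard filter leaves 14 enabled edge(s).
L0 = {0}
L1 = {3,4}  cumulative {0,3,4}
L2 = {1,2}  cumulative {0,1,2,3,4}
Reachable = {0,1,2,3,4}
trace reaching 3: c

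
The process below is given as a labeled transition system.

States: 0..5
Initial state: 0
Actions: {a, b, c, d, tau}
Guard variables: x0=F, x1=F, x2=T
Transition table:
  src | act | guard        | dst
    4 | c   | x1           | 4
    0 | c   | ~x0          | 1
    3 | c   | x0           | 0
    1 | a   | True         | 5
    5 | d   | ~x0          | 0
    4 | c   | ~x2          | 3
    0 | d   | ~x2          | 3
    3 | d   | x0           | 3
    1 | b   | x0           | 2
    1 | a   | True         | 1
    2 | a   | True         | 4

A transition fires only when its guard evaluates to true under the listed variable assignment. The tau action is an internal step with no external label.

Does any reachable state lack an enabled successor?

R = {0,1,5}
  0: c→1  [1 out]
  1: a→1  a→5  [2 out]
  5: d→0  [1 out]

Answer: DEADLOCK-FREE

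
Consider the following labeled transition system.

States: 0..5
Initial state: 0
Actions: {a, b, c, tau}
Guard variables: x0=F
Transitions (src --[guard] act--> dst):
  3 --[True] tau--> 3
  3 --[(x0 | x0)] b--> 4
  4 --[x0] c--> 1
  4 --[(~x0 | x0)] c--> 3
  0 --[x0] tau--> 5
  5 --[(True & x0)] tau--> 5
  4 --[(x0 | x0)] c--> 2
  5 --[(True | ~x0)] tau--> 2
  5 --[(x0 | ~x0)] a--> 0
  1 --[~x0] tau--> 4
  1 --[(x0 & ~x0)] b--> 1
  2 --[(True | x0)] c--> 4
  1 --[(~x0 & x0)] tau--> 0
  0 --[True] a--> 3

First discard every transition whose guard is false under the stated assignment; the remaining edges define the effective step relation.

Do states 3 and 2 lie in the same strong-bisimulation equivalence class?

Answer: NOT BISIMILAR

Analysis:
Compute ~ classes (split until stable):
  round 0: {{0,1,2,3,4,5}}
  round 1: {{0},{1,3},{2,4},{5}}
  round 2: {{0},{1},{2},{3},{4},{5}}
stable after 3 split(s): 6 block(s)
3∈{3}, 2∈{2}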